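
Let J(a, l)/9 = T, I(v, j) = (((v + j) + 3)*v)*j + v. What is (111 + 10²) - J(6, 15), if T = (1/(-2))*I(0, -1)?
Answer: 211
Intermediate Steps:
I(v, j) = v + j*v*(3 + j + v) (I(v, j) = (((j + v) + 3)*v)*j + v = ((3 + j + v)*v)*j + v = (v*(3 + j + v))*j + v = j*v*(3 + j + v) + v = v + j*v*(3 + j + v))
T = 0 (T = (1/(-2))*(0*(1 + (-1)² + 3*(-1) - 1*0)) = (1*(-½))*(0*(1 + 1 - 3 + 0)) = -0*(-1) = -½*0 = 0)
J(a, l) = 0 (J(a, l) = 9*0 = 0)
(111 + 10²) - J(6, 15) = (111 + 10²) - 1*0 = (111 + 100) + 0 = 211 + 0 = 211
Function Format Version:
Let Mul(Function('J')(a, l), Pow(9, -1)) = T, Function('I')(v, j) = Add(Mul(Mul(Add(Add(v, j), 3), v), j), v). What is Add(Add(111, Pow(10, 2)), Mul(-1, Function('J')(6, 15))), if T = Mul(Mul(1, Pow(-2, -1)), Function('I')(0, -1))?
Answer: 211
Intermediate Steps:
Function('I')(v, j) = Add(v, Mul(j, v, Add(3, j, v))) (Function('I')(v, j) = Add(Mul(Mul(Add(Add(j, v), 3), v), j), v) = Add(Mul(Mul(Add(3, j, v), v), j), v) = Add(Mul(Mul(v, Add(3, j, v)), j), v) = Add(Mul(j, v, Add(3, j, v)), v) = Add(v, Mul(j, v, Add(3, j, v))))
T = 0 (T = Mul(Mul(1, Pow(-2, -1)), Mul(0, Add(1, Pow(-1, 2), Mul(3, -1), Mul(-1, 0)))) = Mul(Mul(1, Rational(-1, 2)), Mul(0, Add(1, 1, -3, 0))) = Mul(Rational(-1, 2), Mul(0, -1)) = Mul(Rational(-1, 2), 0) = 0)
Function('J')(a, l) = 0 (Function('J')(a, l) = Mul(9, 0) = 0)
Add(Add(111, Pow(10, 2)), Mul(-1, Function('J')(6, 15))) = Add(Add(111, Pow(10, 2)), Mul(-1, 0)) = Add(Add(111, 100), 0) = Add(211, 0) = 211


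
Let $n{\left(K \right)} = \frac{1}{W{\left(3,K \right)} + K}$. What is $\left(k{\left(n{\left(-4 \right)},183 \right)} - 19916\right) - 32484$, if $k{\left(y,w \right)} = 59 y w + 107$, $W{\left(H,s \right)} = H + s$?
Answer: $- \frac{272262}{5} \approx -54452.0$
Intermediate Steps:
$n{\left(K \right)} = \frac{1}{3 + 2 K}$ ($n{\left(K \right)} = \frac{1}{\left(3 + K\right) + K} = \frac{1}{3 + 2 K}$)
$k{\left(y,w \right)} = 107 + 59 w y$ ($k{\left(y,w \right)} = 59 w y + 107 = 107 + 59 w y$)
$\left(k{\left(n{\left(-4 \right)},183 \right)} - 19916\right) - 32484 = \left(\left(107 + 59 \cdot 183 \frac{1}{3 + 2 \left(-4\right)}\right) - 19916\right) - 32484 = \left(\left(107 + 59 \cdot 183 \frac{1}{3 - 8}\right) - 19916\right) - 32484 = \left(\left(107 + 59 \cdot 183 \frac{1}{-5}\right) - 19916\right) - 32484 = \left(\left(107 + 59 \cdot 183 \left(- \frac{1}{5}\right)\right) - 19916\right) - 32484 = \left(\left(107 - \frac{10797}{5}\right) - 19916\right) - 32484 = \left(- \frac{10262}{5} - 19916\right) - 32484 = - \frac{109842}{5} - 32484 = - \frac{272262}{5}$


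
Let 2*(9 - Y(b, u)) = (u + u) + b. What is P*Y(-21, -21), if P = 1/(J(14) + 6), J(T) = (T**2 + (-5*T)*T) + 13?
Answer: -9/170 ≈ -0.052941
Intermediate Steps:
J(T) = 13 - 4*T**2 (J(T) = (T**2 - 5*T**2) + 13 = -4*T**2 + 13 = 13 - 4*T**2)
Y(b, u) = 9 - u - b/2 (Y(b, u) = 9 - ((u + u) + b)/2 = 9 - (2*u + b)/2 = 9 - (b + 2*u)/2 = 9 + (-u - b/2) = 9 - u - b/2)
P = -1/765 (P = 1/((13 - 4*14**2) + 6) = 1/((13 - 4*196) + 6) = 1/((13 - 784) + 6) = 1/(-771 + 6) = 1/(-765) = -1/765 ≈ -0.0013072)
P*Y(-21, -21) = -(9 - 1*(-21) - 1/2*(-21))/765 = -(9 + 21 + 21/2)/765 = -1/765*81/2 = -9/170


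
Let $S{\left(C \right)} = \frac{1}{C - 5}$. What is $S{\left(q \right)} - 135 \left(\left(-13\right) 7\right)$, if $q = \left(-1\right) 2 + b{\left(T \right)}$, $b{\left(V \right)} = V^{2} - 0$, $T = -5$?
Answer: $\frac{221131}{18} \approx 12285.0$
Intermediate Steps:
$b{\left(V \right)} = V^{2}$ ($b{\left(V \right)} = V^{2} + 0 = V^{2}$)
$q = 23$ ($q = \left(-1\right) 2 + \left(-5\right)^{2} = -2 + 25 = 23$)
$S{\left(C \right)} = \frac{1}{-5 + C}$
$S{\left(q \right)} - 135 \left(\left(-13\right) 7\right) = \frac{1}{-5 + 23} - 135 \left(\left(-13\right) 7\right) = \frac{1}{18} - -12285 = \frac{1}{18} + 12285 = \frac{221131}{18}$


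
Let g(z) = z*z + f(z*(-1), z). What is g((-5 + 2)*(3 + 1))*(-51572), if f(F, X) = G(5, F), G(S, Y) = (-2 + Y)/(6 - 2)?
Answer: -7555298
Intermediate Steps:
G(S, Y) = -½ + Y/4 (G(S, Y) = (-2 + Y)/4 = (-2 + Y)*(¼) = -½ + Y/4)
f(F, X) = -½ + F/4
g(z) = -½ + z² - z/4 (g(z) = z*z + (-½ + (z*(-1))/4) = z² + (-½ + (-z)/4) = z² + (-½ - z/4) = -½ + z² - z/4)
g((-5 + 2)*(3 + 1))*(-51572) = (-½ + ((-5 + 2)*(3 + 1))² - (-5 + 2)*(3 + 1)/4)*(-51572) = (-½ + (-3*4)² - (-3)*4/4)*(-51572) = (-½ + (-12)² - ¼*(-12))*(-51572) = (-½ + 144 + 3)*(-51572) = (293/2)*(-51572) = -7555298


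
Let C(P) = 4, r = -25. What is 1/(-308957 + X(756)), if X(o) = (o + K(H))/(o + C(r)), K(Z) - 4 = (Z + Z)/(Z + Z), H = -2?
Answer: -760/234806559 ≈ -3.2367e-6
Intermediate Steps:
K(Z) = 5 (K(Z) = 4 + (Z + Z)/(Z + Z) = 4 + (2*Z)/((2*Z)) = 4 + (2*Z)*(1/(2*Z)) = 4 + 1 = 5)
X(o) = (5 + o)/(4 + o) (X(o) = (o + 5)/(o + 4) = (5 + o)/(4 + o))
1/(-308957 + X(756)) = 1/(-308957 + (5 + 756)/(4 + 756)) = 1/(-308957 + 761/760) = 1/(-234806559/760) = -760/234806559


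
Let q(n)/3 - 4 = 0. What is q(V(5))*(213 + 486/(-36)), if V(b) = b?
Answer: 2394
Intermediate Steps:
q(n) = 12 (q(n) = 12 + 3*0 = 12 + 0 = 12)
q(V(5))*(213 + 486/(-36)) = 12*(213 + 486/(-36)) = 12*(213 + 486*(-1/36)) = 12*(213 - 27/2) = 12*(399/2) = 2394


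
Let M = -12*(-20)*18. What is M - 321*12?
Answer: 468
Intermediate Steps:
M = 4320 (M = 240*18 = 4320)
M - 321*12 = 4320 - 321*12 = 4320 - 1*3852 = 4320 - 3852 = 468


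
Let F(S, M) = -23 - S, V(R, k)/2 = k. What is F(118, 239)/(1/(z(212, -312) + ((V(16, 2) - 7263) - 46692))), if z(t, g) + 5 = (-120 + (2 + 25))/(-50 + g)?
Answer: 2754009039/362 ≈ 7.6078e+6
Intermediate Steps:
V(R, k) = 2*k
z(t, g) = -5 - 93/(-50 + g) (z(t, g) = -5 + (-120 + (2 + 25))/(-50 + g) = -5 + (-120 + 27)/(-50 + g) = -5 - 93/(-50 + g))
F(118, 239)/(1/(z(212, -312) + ((V(16, 2) - 7263) - 46692))) = (-23 - 1*118)/(1/((157 - 5*(-312))/(-50 - 312) + ((2*2 - 7263) - 46692))) = (-23 - 118)/(1/((157 + 1560)/(-362) + ((4 - 7263) - 46692))) = -141/(1/(-1/362*1717 + (-7259 - 46692))) = -141/(1/(-1717/362 - 53951)) = -141/(1/(-19531979/362)) = -141/(-362/19531979) = -141*(-19531979/362) = 2754009039/362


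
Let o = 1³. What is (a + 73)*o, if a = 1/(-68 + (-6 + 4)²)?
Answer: 4671/64 ≈ 72.984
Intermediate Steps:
a = -1/64 (a = 1/(-68 + (-2)²) = 1/(-68 + 4) = 1/(-64) = -1/64 ≈ -0.015625)
o = 1
(a + 73)*o = (-1/64 + 73)*1 = (4671/64)*1 = 4671/64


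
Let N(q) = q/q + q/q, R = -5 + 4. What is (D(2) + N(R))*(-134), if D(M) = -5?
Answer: 402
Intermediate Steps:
R = -1
N(q) = 2 (N(q) = 1 + 1 = 2)
(D(2) + N(R))*(-134) = (-5 + 2)*(-134) = -3*(-134) = 402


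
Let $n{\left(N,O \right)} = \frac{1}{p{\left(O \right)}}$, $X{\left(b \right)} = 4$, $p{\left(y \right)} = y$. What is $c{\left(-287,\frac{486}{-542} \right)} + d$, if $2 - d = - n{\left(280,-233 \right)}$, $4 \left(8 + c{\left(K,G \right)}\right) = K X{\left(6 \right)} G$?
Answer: $\frac{15870524}{63143} \approx 251.34$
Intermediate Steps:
$c{\left(K,G \right)} = -8 + G K$ ($c{\left(K,G \right)} = -8 + \frac{K 4 G}{4} = -8 + \frac{4 K G}{4} = -8 + \frac{4 G K}{4} = -8 + G K$)
$n{\left(N,O \right)} = \frac{1}{O}$
$d = \frac{465}{233}$ ($d = 2 - - \frac{1}{-233} = 2 - \left(-1\right) \left(- \frac{1}{233}\right) = 2 - \frac{1}{233} = \frac{465}{233} \approx 1.9957$)
$c{\left(-287,\frac{486}{-542} \right)} + d = \left(-8 + \frac{486}{-542} \left(-287\right)\right) + \frac{465}{233} = \left(-8 + 486 \left(- \frac{1}{542}\right) \left(-287\right)\right) + \frac{465}{233} = \left(-8 - - \frac{69741}{271}\right) + \frac{465}{233} = \left(-8 + \frac{69741}{271}\right) + \frac{465}{233} = \frac{67573}{271} + \frac{465}{233} = \frac{15870524}{63143}$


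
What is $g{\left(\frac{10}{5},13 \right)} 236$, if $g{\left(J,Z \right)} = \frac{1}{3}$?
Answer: $\frac{236}{3} \approx 78.667$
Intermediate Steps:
$g{\left(J,Z \right)} = \frac{1}{3}$
$g{\left(\frac{10}{5},13 \right)} 236 = \frac{1}{3} \cdot 236 = \frac{236}{3}$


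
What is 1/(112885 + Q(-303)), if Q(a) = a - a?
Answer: 1/112885 ≈ 8.8586e-6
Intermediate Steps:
Q(a) = 0
1/(112885 + Q(-303)) = 1/(112885 + 0) = 1/112885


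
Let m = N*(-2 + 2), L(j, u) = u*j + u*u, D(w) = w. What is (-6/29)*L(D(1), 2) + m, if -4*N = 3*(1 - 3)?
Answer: -36/29 ≈ -1.2414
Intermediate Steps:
N = 3/2 (N = -3*(1 - 3)/4 = -3*(-2)/4 = -¼*(-6) = 3/2 ≈ 1.5000)
L(j, u) = u² + j*u (L(j, u) = j*u + u² = u² + j*u)
m = 0 (m = 3*(-2 + 2)/2 = (3/2)*0 = 0)
(-6/29)*L(D(1), 2) + m = (-6/29)*(2*(1 + 2)) + 0 = (-6*1/29)*(2*3) + 0 = -6/29*6 + 0 = -36/29 + 0 = -36/29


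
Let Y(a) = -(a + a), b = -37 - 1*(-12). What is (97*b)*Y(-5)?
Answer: -24250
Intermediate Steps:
b = -25 (b = -37 + 12 = -25)
Y(a) = -2*a
(97*b)*Y(-5) = (97*(-25))*(-2*(-5)) = -2425*10 = -24250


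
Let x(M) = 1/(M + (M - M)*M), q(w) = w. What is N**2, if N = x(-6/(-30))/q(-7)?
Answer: 25/49 ≈ 0.51020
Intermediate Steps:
x(M) = 1/M (x(M) = 1/(M + 0*M) = 1/(M + 0) = 1/M)
N = -5/7 (N = 1/(-6/(-30)*(-7)) = -1/7/(-6*(-1/30)) = -1/7/(1/5) = 5*(-1/7) = -5/7 ≈ -0.71429)
N**2 = (-5/7)**2 = 25/49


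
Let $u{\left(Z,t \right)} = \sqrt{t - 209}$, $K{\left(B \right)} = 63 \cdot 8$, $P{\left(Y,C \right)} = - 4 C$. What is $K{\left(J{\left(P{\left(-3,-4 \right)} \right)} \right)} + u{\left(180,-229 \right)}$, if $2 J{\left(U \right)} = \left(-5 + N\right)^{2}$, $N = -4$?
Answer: $504 + i \sqrt{438} \approx 504.0 + 20.928 i$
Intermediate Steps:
$J{\left(U \right)} = \frac{81}{2}$ ($J{\left(U \right)} = \frac{\left(-5 - 4\right)^{2}}{2} = \frac{\left(-9\right)^{2}}{2} = \frac{1}{2} \cdot 81 = \frac{81}{2}$)
$K{\left(B \right)} = 504$
$u{\left(Z,t \right)} = \sqrt{-209 + t}$
$K{\left(J{\left(P{\left(-3,-4 \right)} \right)} \right)} + u{\left(180,-229 \right)} = 504 + \sqrt{-209 - 229} = 504 + \sqrt{-438} = 504 + i \sqrt{438}$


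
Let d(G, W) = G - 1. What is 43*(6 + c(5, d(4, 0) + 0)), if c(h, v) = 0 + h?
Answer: 473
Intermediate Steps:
d(G, W) = -1 + G
c(h, v) = h
43*(6 + c(5, d(4, 0) + 0)) = 43*(6 + 5) = 43*11 = 473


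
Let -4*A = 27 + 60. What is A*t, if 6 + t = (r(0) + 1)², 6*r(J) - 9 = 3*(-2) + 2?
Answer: 2755/48 ≈ 57.396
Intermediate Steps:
r(J) = ⅚ (r(J) = 3/2 + (3*(-2) + 2)/6 = 3/2 + (-6 + 2)/6 = 3/2 + (⅙)*(-4) = 3/2 - ⅔ = ⅚)
t = -95/36 (t = -6 + (⅚ + 1)² = -6 + (11/6)² = -6 + 121/36 = -95/36 ≈ -2.6389)
A = -87/4 (A = -(27 + 60)/4 = -¼*87 = -87/4 ≈ -21.750)
A*t = -87/4*(-95/36) = 2755/48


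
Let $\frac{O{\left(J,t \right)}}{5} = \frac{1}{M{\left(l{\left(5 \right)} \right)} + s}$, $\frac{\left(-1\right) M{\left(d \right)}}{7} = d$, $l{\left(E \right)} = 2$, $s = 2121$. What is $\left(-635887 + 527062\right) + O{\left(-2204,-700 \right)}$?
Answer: $- \frac{229294270}{2107} \approx -1.0883 \cdot 10^{5}$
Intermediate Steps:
$M{\left(d \right)} = - 7 d$
$O{\left(J,t \right)} = \frac{5}{2107}$ ($O{\left(J,t \right)} = \frac{5}{\left(-7\right) 2 + 2121} = \frac{5}{-14 + 2121} = \frac{5}{2107}$)
$\left(-635887 + 527062\right) + O{\left(-2204,-700 \right)} = \left(-635887 + 527062\right) + \frac{5}{2107} = -108825 + \frac{5}{2107} = - \frac{229294270}{2107}$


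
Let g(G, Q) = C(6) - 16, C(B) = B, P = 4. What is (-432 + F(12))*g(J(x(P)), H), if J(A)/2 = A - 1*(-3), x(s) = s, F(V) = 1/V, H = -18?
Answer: 25915/6 ≈ 4319.2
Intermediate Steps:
J(A) = 6 + 2*A (J(A) = 2*(A - 1*(-3)) = 2*(A + 3) = 2*(3 + A) = 6 + 2*A)
g(G, Q) = -10 (g(G, Q) = 6 - 16 = -10)
(-432 + F(12))*g(J(x(P)), H) = (-432 + 1/12)*(-10) = -5183/12*(-10) = 25915/6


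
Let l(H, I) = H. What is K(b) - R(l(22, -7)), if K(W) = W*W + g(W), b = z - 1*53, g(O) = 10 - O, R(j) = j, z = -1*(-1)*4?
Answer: 2438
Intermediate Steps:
z = 4 (z = 1*4 = 4)
b = -49 (b = 4 - 1*53 = 4 - 53 = -49)
K(W) = 10 + W² - W (K(W) = W*W + (10 - W) = W² + (10 - W) = 10 + W² - W)
K(b) - R(l(22, -7)) = (10 + (-49)² - 1*(-49)) - 1*22 = (10 + 2401 + 49) - 22 = 2460 - 22 = 2438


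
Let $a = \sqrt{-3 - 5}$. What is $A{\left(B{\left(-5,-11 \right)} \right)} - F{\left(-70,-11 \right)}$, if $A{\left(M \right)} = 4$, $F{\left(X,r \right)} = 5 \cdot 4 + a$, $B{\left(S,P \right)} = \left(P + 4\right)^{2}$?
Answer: $-16 - 2 i \sqrt{2} \approx -16.0 - 2.8284 i$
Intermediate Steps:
$a = 2 i \sqrt{2}$ ($a = \sqrt{-8} = 2 i \sqrt{2} \approx 2.8284 i$)
$B{\left(S,P \right)} = \left(4 + P\right)^{2}$
$F{\left(X,r \right)} = 20 + 2 i \sqrt{2}$ ($F{\left(X,r \right)} = 5 \cdot 4 + 2 i \sqrt{2} = 20 + 2 i \sqrt{2}$)
$A{\left(B{\left(-5,-11 \right)} \right)} - F{\left(-70,-11 \right)} = 4 - \left(20 + 2 i \sqrt{2}\right) = -16 - 2 i \sqrt{2}$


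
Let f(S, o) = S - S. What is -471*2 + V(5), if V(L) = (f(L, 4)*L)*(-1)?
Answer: -942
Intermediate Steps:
f(S, o) = 0
V(L) = 0 (V(L) = (0*L)*(-1) = 0*(-1) = 0)
-471*2 + V(5) = -471*2 + 0 = -157*6 + 0 = -942 + 0 = -942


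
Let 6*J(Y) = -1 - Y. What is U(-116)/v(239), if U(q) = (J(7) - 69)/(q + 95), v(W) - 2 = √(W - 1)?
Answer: -211/7371 + 211*√238/14742 ≈ 0.19218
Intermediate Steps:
J(Y) = -⅙ - Y/6 (J(Y) = (-1 - Y)/6 = -⅙ - Y/6)
v(W) = 2 + √(-1 + W) (v(W) = 2 + √(W - 1) = 2 + √(-1 + W))
U(q) = -211/(3*(95 + q)) (U(q) = ((-⅙ - ⅙*7) - 69)/(q + 95) = ((-⅙ - 7/6) - 69)/(95 + q) = (-4/3 - 69)/(95 + q) = -211/(3*(95 + q)))
U(-116)/v(239) = (-211/(285 + 3*(-116)))/(2 + √(-1 + 239)) = (-211/(285 - 348))/(2 + √238) = (-211/(-63))/(2 + √238) = (-211*(-1/63))/(2 + √238) = 211/(63*(2 + √238))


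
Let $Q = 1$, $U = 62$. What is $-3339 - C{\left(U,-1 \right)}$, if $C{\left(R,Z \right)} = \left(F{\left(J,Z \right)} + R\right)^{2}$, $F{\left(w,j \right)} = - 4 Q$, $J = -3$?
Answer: $-6703$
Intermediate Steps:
$F{\left(w,j \right)} = -4$ ($F{\left(w,j \right)} = \left(-4\right) 1 = -4$)
$C{\left(R,Z \right)} = \left(-4 + R\right)^{2}$
$-3339 - C{\left(U,-1 \right)} = -3339 - \left(-4 + 62\right)^{2} = -3339 - 58^{2} = -3339 - 3364 = -6703$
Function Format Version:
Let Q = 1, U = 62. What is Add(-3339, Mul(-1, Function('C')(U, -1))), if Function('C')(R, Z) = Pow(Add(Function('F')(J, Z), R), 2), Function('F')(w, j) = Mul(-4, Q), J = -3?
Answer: -6703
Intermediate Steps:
Function('F')(w, j) = -4 (Function('F')(w, j) = Mul(-4, 1) = -4)
Function('C')(R, Z) = Pow(Add(-4, R), 2)
Add(-3339, Mul(-1, Function('C')(U, -1))) = Add(-3339, Mul(-1, Pow(Add(-4, 62), 2))) = Add(-3339, Mul(-1, Pow(58, 2))) = Add(-3339, Mul(-1, 3364)) = Add(-3339, -3364) = -6703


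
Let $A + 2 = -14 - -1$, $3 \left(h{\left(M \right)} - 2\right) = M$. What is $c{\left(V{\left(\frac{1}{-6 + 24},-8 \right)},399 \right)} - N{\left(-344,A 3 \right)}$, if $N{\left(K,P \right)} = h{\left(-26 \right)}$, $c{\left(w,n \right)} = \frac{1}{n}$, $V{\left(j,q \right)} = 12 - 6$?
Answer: $\frac{887}{133} \approx 6.6692$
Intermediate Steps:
$V{\left(j,q \right)} = 6$ ($V{\left(j,q \right)} = 12 - 6 = 6$)
$h{\left(M \right)} = 2 + \frac{M}{3}$
$A = -15$ ($A = -2 - 13 = -15$)
$N{\left(K,P \right)} = - \frac{20}{3}$ ($N{\left(K,P \right)} = 2 + \frac{1}{3} \left(-26\right) = 2 - \frac{26}{3} = - \frac{20}{3}$)
$c{\left(V{\left(\frac{1}{-6 + 24},-8 \right)},399 \right)} - N{\left(-344,A 3 \right)} = \frac{1}{399} - - \frac{20}{3} = \frac{1}{399} + \frac{20}{3} = \frac{887}{133}$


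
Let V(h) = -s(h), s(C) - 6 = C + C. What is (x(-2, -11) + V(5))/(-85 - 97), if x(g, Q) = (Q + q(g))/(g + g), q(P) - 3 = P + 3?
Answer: 57/728 ≈ 0.078297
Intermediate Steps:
s(C) = 6 + 2*C (s(C) = 6 + (C + C) = 6 + 2*C)
q(P) = 6 + P (q(P) = 3 + (P + 3) = 3 + (3 + P) = 6 + P)
V(h) = -6 - 2*h (V(h) = -(6 + 2*h) = -6 - 2*h)
x(g, Q) = (6 + Q + g)/(2*g) (x(g, Q) = (Q + (6 + g))/(g + g) = (6 + Q + g)/((2*g)) = (6 + Q + g)*(1/(2*g)) = (6 + Q + g)/(2*g))
(x(-2, -11) + V(5))/(-85 - 97) = ((½)*(6 - 11 - 2)/(-2) + (-6 - 2*5))/(-85 - 97) = ((½)*(-½)*(-7) + (-6 - 10))/(-182) = -(7/4 - 16)/182 = -1/182*(-57/4) = 57/728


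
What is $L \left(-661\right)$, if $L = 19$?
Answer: $-12559$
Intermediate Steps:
$L \left(-661\right) = 19 \left(-661\right) = -12559$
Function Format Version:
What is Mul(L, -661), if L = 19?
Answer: -12559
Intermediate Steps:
Mul(L, -661) = Mul(19, -661) = -12559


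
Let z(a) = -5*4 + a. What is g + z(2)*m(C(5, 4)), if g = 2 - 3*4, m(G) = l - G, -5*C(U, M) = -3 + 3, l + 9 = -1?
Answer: 170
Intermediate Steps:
l = -10 (l = -9 - 1 = -10)
C(U, M) = 0 (C(U, M) = -(-3 + 3)/5 = -⅕*0 = 0)
m(G) = -10 - G
z(a) = -20 + a
g = -10 (g = 2 - 12 = -10)
g + z(2)*m(C(5, 4)) = -10 + (-20 + 2)*(-10 - 1*0) = -10 - 18*(-10 + 0) = -10 - 18*(-10) = -10 + 180 = 170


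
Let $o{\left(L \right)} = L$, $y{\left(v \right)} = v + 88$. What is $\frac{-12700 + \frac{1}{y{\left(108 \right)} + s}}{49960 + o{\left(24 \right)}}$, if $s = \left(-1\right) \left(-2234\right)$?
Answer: $- \frac{30860999}{121461120} \approx -0.25408$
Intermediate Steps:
$y{\left(v \right)} = 88 + v$
$s = 2234$
$\frac{-12700 + \frac{1}{y{\left(108 \right)} + s}}{49960 + o{\left(24 \right)}} = \frac{-12700 + \frac{1}{\left(88 + 108\right) + 2234}}{49960 + 24} = \frac{-12700 + \frac{1}{196 + 2234}}{49984} = \left(-12700 + \frac{1}{2430}\right) \frac{1}{49984} = \left(- \frac{30860999}{2430}\right) \frac{1}{49984} = - \frac{30860999}{121461120}$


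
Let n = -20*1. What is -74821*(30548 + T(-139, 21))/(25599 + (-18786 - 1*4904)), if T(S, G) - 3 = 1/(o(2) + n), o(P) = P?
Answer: -41145339857/34362 ≈ -1.1974e+6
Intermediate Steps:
n = -20
T(S, G) = 53/18 (T(S, G) = 3 + 1/(2 - 20) = 3 + 1/(-18) = 3 - 1/18 = 53/18)
-74821*(30548 + T(-139, 21))/(25599 + (-18786 - 1*4904)) = -74821*(30548 + 53/18)/(25599 + (-18786 - 1*4904)) = -74821*549917/(18*(25599 + (-18786 - 4904))) = -74821*549917/(18*(25599 - 23690)) = -74821/(1909*(18/549917)) = -74821/34362/549917 = -74821*549917/34362 = -41145339857/34362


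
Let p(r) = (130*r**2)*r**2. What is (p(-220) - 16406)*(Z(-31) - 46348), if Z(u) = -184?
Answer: -14170519486196008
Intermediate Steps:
p(r) = 130*r**4
(p(-220) - 16406)*(Z(-31) - 46348) = (130*(-220)**4 - 16406)*(-184 - 46348) = (130*2342560000 - 16406)*(-46532) = (304532800000 - 16406)*(-46532) = 304532783594*(-46532) = -14170519486196008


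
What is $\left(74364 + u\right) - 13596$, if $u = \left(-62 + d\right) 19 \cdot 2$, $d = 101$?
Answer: $62250$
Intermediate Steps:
$u = 1482$ ($u = \left(-62 + 101\right) 19 \cdot 2 = 39 \cdot 38 = 1482$)
$\left(74364 + u\right) - 13596 = \left(74364 + 1482\right) - 13596 = 75846 - 13596 = 62250$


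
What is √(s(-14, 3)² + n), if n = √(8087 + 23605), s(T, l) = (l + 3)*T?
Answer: √(7056 + 2*√7923) ≈ 85.053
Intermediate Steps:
s(T, l) = T*(3 + l) (s(T, l) = (3 + l)*T = T*(3 + l))
n = 2*√7923 (n = √31692 = 2*√7923 ≈ 178.02)
√(s(-14, 3)² + n) = √((-14*(3 + 3))² + 2*√7923) = √((-14*6)² + 2*√7923) = √((-84)² + 2*√7923) = √(7056 + 2*√7923)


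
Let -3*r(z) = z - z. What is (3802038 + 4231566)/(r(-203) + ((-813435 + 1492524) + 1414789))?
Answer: 4016802/1046939 ≈ 3.8367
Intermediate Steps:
r(z) = 0 (r(z) = -(z - z)/3 = -1/3*0 = 0)
(3802038 + 4231566)/(r(-203) + ((-813435 + 1492524) + 1414789)) = (3802038 + 4231566)/(0 + ((-813435 + 1492524) + 1414789)) = 8033604/(0 + (679089 + 1414789)) = 8033604/(0 + 2093878) = 8033604/2093878 = 8033604*(1/2093878) = 4016802/1046939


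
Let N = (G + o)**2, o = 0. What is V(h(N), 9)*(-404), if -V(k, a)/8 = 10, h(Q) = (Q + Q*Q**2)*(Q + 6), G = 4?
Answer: 32320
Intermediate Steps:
N = 16 (N = (4 + 0)**2 = 4**2 = 16)
h(Q) = (6 + Q)*(Q + Q**3) (h(Q) = (Q + Q**3)*(6 + Q) = (6 + Q)*(Q + Q**3))
V(k, a) = -80 (V(k, a) = -8*10 = -80)
V(h(N), 9)*(-404) = -80*(-404) = 32320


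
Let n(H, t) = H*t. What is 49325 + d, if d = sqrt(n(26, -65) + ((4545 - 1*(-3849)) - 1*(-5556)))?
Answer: 49325 + 2*sqrt(3065) ≈ 49436.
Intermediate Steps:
d = 2*sqrt(3065) (d = sqrt(26*(-65) + ((4545 - 1*(-3849)) - 1*(-5556))) = sqrt(-1690 + ((4545 + 3849) + 5556)) = sqrt(-1690 + (8394 + 5556)) = sqrt(-1690 + 13950) = sqrt(12260) = 2*sqrt(3065) ≈ 110.72)
49325 + d = 49325 + 2*sqrt(3065)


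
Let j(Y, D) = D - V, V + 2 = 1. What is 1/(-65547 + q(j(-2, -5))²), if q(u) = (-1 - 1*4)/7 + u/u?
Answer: -49/3211799 ≈ -1.5256e-5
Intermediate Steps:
V = -1 (V = -2 + 1 = -1)
j(Y, D) = 1 + D (j(Y, D) = D - 1*(-1) = D + 1 = 1 + D)
q(u) = 2/7 (q(u) = (-1 - 4)*(⅐) + 1 = -5*⅐ + 1 = -5/7 + 1 = 2/7)
1/(-65547 + q(j(-2, -5))²) = 1/(-65547 + (2/7)²) = 1/(-65547 + 4/49) = 1/(-3211799/49) = -49/3211799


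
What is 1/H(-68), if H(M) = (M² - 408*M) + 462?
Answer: 1/32830 ≈ 3.0460e-5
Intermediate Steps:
H(M) = 462 + M² - 408*M
1/H(-68) = 1/(462 + (-68)² - 408*(-68)) = 1/(462 + 4624 + 27744) = 1/32830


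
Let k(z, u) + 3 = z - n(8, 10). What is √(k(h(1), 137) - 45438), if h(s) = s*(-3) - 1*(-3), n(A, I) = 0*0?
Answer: 9*I*√561 ≈ 213.17*I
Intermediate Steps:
n(A, I) = 0
h(s) = 3 - 3*s (h(s) = -3*s + 3 = 3 - 3*s)
k(z, u) = -3 + z (k(z, u) = -3 + (z - 1*0) = -3 + (z + 0) = -3 + z)
√(k(h(1), 137) - 45438) = √((-3 + (3 - 3*1)) - 45438) = √((-3 + (3 - 3)) - 45438) = √((-3 + 0) - 45438) = √(-3 - 45438) = √(-45441) = 9*I*√561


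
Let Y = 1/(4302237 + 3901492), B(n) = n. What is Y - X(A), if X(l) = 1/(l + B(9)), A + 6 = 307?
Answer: -8203419/2543155990 ≈ -0.0032257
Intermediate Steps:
A = 301 (A = -6 + 307 = 301)
Y = 1/8203729 ≈ 1.2190e-7
X(l) = 1/(9 + l) (X(l) = 1/(l + 9) = 1/(9 + l))
Y - X(A) = 1/8203729 - 1/(9 + 301) = 1/8203729 - 1/310 = -8203419/2543155990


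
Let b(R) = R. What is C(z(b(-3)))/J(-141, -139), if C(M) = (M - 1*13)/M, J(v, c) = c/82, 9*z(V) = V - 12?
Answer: -3608/695 ≈ -5.1914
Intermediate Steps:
z(V) = -4/3 + V/9 (z(V) = (V - 12)/9 = (-12 + V)/9 = -4/3 + V/9)
J(v, c) = c/82 (J(v, c) = c*(1/82) = c/82)
C(M) = (-13 + M)/M (C(M) = (M - 13)/M = (-13 + M)/M)
C(z(b(-3)))/J(-141, -139) = ((-13 + (-4/3 + (⅑)*(-3)))/(-4/3 + (⅑)*(-3)))/(((1/82)*(-139))) = ((-13 + (-4/3 - ⅓))/(-4/3 - ⅓))/(-139/82) = ((-13 - 5/3)/(-5/3))*(-82/139) = -⅗*(-44/3)*(-82/139) = (44/5)*(-82/139) = -3608/695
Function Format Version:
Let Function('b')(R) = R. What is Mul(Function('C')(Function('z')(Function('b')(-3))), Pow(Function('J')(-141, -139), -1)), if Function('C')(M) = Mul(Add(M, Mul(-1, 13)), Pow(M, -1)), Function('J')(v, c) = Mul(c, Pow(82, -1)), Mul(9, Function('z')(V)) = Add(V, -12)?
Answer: Rational(-3608, 695) ≈ -5.1914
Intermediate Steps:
Function('z')(V) = Add(Rational(-4, 3), Mul(Rational(1, 9), V)) (Function('z')(V) = Mul(Rational(1, 9), Add(V, -12)) = Mul(Rational(1, 9), Add(-12, V)) = Add(Rational(-4, 3), Mul(Rational(1, 9), V)))
Function('J')(v, c) = Mul(Rational(1, 82), c) (Function('J')(v, c) = Mul(c, Rational(1, 82)) = Mul(Rational(1, 82), c))
Function('C')(M) = Mul(Pow(M, -1), Add(-13, M)) (Function('C')(M) = Mul(Add(M, -13), Pow(M, -1)) = Mul(Add(-13, M), Pow(M, -1)) = Mul(Pow(M, -1), Add(-13, M)))
Mul(Function('C')(Function('z')(Function('b')(-3))), Pow(Function('J')(-141, -139), -1)) = Mul(Mul(Pow(Add(Rational(-4, 3), Mul(Rational(1, 9), -3)), -1), Add(-13, Add(Rational(-4, 3), Mul(Rational(1, 9), -3)))), Pow(Mul(Rational(1, 82), -139), -1)) = Mul(Mul(Pow(Add(Rational(-4, 3), Rational(-1, 3)), -1), Add(-13, Add(Rational(-4, 3), Rational(-1, 3)))), Pow(Rational(-139, 82), -1)) = Mul(Mul(Pow(Rational(-5, 3), -1), Add(-13, Rational(-5, 3))), Rational(-82, 139)) = Mul(Mul(Rational(-3, 5), Rational(-44, 3)), Rational(-82, 139)) = Mul(Rational(44, 5), Rational(-82, 139)) = Rational(-3608, 695)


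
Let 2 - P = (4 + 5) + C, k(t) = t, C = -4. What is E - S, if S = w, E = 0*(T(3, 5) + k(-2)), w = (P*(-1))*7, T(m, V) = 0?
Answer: -21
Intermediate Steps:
P = -3 (P = 2 - ((4 + 5) - 4) = 2 - (9 - 4) = 2 - 1*5 = 2 - 5 = -3)
w = 21 (w = -3*(-1)*7 = 3*7 = 21)
E = 0 (E = 0*(0 - 2) = 0*(-2) = 0)
S = 21
E - S = 0 - 1*21 = 0 - 21 = -21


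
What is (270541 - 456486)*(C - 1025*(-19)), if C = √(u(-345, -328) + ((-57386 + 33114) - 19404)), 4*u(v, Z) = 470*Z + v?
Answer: -3621278875 - 185945*I*√329209/2 ≈ -3.6213e+9 - 5.3345e+7*I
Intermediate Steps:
u(v, Z) = v/4 + 235*Z/2 (u(v, Z) = (470*Z + v)/4 = (v + 470*Z)/4 = v/4 + 235*Z/2)
C = I*√329209/2 (C = √(((¼)*(-345) + (235/2)*(-328)) + ((-57386 + 33114) - 19404)) = √((-345/4 - 38540) + (-24272 - 19404)) = √(-154505/4 - 43676) = √(-329209/4) = I*√329209/2 ≈ 286.88*I)
(270541 - 456486)*(C - 1025*(-19)) = (270541 - 456486)*(I*√329209/2 - 1025*(-19)) = -185945*(I*√329209/2 + 19475) = -185945*(19475 + I*√329209/2) = -3621278875 - 185945*I*√329209/2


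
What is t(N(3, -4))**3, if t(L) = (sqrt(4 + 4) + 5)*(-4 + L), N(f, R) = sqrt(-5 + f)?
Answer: -9800 + 15272*I + sqrt(2)*(-6640 + 11270*I) ≈ -19190.0 + 31210.0*I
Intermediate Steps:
t(L) = (-4 + L)*(5 + 2*sqrt(2)) (t(L) = (sqrt(8) + 5)*(-4 + L) = (2*sqrt(2) + 5)*(-4 + L) = (5 + 2*sqrt(2))*(-4 + L) = (-4 + L)*(5 + 2*sqrt(2)))
t(N(3, -4))**3 = (-20 - 8*sqrt(2) + 5*sqrt(-5 + 3) + 2*sqrt(-5 + 3)*sqrt(2))**3 = (-20 - 8*sqrt(2) + 5*sqrt(-2) + 2*sqrt(-2)*sqrt(2))**3 = (-20 - 8*sqrt(2) + 5*(I*sqrt(2)) + 2*(I*sqrt(2))*sqrt(2))**3 = (-20 - 8*sqrt(2) + 5*I*sqrt(2) + 4*I)**3 = (-20 - 8*sqrt(2) + 4*I + 5*I*sqrt(2))**3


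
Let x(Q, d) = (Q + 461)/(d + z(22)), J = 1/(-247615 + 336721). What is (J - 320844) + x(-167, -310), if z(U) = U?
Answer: -228713731403/712848 ≈ -3.2085e+5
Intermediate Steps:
J = 1/89106 ≈ 1.1223e-5
x(Q, d) = (461 + Q)/(22 + d) (x(Q, d) = (Q + 461)/(d + 22) = (461 + Q)/(22 + d))
(J - 320844) + x(-167, -310) = (1/89106 - 320844) + (461 - 167)/(22 - 310) = -28589125463/89106 + 294/(-288) = -28589125463/89106 - 1/288*294 = -28589125463/89106 - 49/48 = -228713731403/712848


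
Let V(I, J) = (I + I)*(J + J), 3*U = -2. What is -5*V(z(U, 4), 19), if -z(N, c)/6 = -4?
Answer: -9120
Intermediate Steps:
U = -⅔ (U = (⅓)*(-2) = -⅔ ≈ -0.66667)
z(N, c) = 24 (z(N, c) = -6*(-4) = 24)
V(I, J) = 4*I*J (V(I, J) = (2*I)*(2*J) = 4*I*J)
-5*V(z(U, 4), 19) = -20*24*19 = -5*1824 = -9120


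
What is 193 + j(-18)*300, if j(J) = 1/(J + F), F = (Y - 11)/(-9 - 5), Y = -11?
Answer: 4019/23 ≈ 174.74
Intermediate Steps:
F = 11/7 (F = (-11 - 11)/(-9 - 5) = -22/(-14) = -22*(-1/14) = 11/7 ≈ 1.5714)
j(J) = 1/(11/7 + J) (j(J) = 1/(J + 11/7) = 1/(11/7 + J))
193 + j(-18)*300 = 193 + (7/(11 + 7*(-18)))*300 = 193 + (7/(11 - 126))*300 = 193 + (7/(-115))*300 = 193 + (7*(-1/115))*300 = 193 - 7/115*300 = 193 - 420/23 = 4019/23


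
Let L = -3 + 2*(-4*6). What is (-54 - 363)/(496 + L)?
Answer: -417/445 ≈ -0.93708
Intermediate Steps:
L = -51 (L = -3 + 2*(-24) = -3 - 48 = -51)
(-54 - 363)/(496 + L) = (-54 - 363)/(496 - 51) = -417/445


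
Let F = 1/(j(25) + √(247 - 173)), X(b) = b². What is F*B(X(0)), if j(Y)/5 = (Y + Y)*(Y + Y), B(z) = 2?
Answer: 12500/78124963 - √74/78124963 ≈ 0.00015989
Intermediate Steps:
j(Y) = 20*Y² (j(Y) = 5*((Y + Y)*(Y + Y)) = 5*((2*Y)*(2*Y)) = 5*(4*Y²) = 20*Y²)
F = 1/(12500 + √74) (F = 1/(20*25² + √(247 - 173)) = 1/(20*625 + √74) = 1/(12500 + √74) ≈ 7.9945e-5)
F*B(X(0)) = (6250/78124963 - √74/156249926)*2 = 12500/78124963 - √74/78124963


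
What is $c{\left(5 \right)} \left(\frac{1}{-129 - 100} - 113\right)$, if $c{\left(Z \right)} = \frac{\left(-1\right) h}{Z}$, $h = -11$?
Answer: $- \frac{284658}{1145} \approx -248.61$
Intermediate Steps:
$c{\left(Z \right)} = \frac{11}{Z}$ ($c{\left(Z \right)} = \frac{\left(-1\right) \left(-11\right)}{Z} = \frac{11}{Z}$)
$c{\left(5 \right)} \left(\frac{1}{-129 - 100} - 113\right) = \frac{11}{5} \left(\frac{1}{-129 - 100} - 113\right) = 11 \cdot \frac{1}{5} \left(\frac{1}{-229} - 113\right) = \frac{11 \left(- \frac{1}{229} - 113\right)}{5} = \frac{11}{5} \left(- \frac{25878}{229}\right) = - \frac{284658}{1145}$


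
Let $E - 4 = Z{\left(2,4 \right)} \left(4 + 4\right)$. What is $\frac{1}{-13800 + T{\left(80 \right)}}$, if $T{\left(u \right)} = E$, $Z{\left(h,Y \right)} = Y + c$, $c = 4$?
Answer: $- \frac{1}{13732} \approx -7.2823 \cdot 10^{-5}$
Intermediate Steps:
$Z{\left(h,Y \right)} = 4 + Y$ ($Z{\left(h,Y \right)} = Y + 4 = 4 + Y$)
$E = 68$ ($E = 4 + \left(4 + 4\right) \left(4 + 4\right) = 4 + 8 \cdot 8 = 4 + 64 = 68$)
$T{\left(u \right)} = 68$
$\frac{1}{-13800 + T{\left(80 \right)}} = \frac{1}{-13800 + 68} = \frac{1}{-13732} = - \frac{1}{13732}$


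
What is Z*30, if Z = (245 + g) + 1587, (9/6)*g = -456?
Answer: 45840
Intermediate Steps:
g = -304 (g = (⅔)*(-456) = -304)
Z = 1528 (Z = (245 - 304) + 1587 = -59 + 1587 = 1528)
Z*30 = 1528*30 = 45840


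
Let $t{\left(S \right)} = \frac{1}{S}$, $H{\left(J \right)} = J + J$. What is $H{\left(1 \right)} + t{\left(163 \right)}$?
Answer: $\frac{327}{163} \approx 2.0061$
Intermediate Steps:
$H{\left(J \right)} = 2 J$
$H{\left(1 \right)} + t{\left(163 \right)} = 2 \cdot 1 + \frac{1}{163} = 2 + \frac{1}{163} = \frac{327}{163}$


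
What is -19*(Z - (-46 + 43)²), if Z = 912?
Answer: -17157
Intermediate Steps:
-19*(Z - (-46 + 43)²) = -19*(912 - (-46 + 43)²) = -19*(912 - 1*(-3)²) = -19*(912 - 1*9) = -19*(912 - 9) = -19*903 = -17157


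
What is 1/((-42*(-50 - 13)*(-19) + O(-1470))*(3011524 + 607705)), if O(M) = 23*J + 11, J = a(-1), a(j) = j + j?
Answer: -1/182079791761 ≈ -5.4921e-12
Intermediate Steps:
a(j) = 2*j
J = -2 (J = 2*(-1) = -2)
O(M) = -35 (O(M) = 23*(-2) + 11 = -46 + 11 = -35)
1/((-42*(-50 - 13)*(-19) + O(-1470))*(3011524 + 607705)) = 1/((-42*(-50 - 13)*(-19) - 35)*(3011524 + 607705)) = 1/((-42*(-63)*(-19) - 35)*3619229) = 1/((2646*(-19) - 35)*3619229) = 1/((-50274 - 35)*3619229) = 1/(-50309*3619229) = 1/(-182079791761) = -1/182079791761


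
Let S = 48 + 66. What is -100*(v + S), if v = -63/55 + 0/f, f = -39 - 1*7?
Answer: -124140/11 ≈ -11285.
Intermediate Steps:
S = 114
f = -46 (f = -39 - 7 = -46)
v = -63/55 (v = -63/55 + 0/(-46) = -63*1/55 + 0*(-1/46) = -63/55 + 0 = -63/55 ≈ -1.1455)
-100*(v + S) = -100*(-63/55 + 114) = -100*6207/55 = -124140/11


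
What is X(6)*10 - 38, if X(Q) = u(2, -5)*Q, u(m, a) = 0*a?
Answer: -38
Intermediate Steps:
u(m, a) = 0
X(Q) = 0 (X(Q) = 0*Q = 0)
X(6)*10 - 38 = 0*10 - 38 = 0 - 38 = -38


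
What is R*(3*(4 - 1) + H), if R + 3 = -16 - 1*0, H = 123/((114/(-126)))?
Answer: 2412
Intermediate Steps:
H = -2583/19 (H = 123/((114*(-1/126))) = 123/(-19/21) = 123*(-21/19) = -2583/19 ≈ -135.95)
R = -19 (R = -3 + (-16 - 1*0) = -3 + (-16 + 0) = -3 - 16 = -19)
R*(3*(4 - 1) + H) = -19*(3*(4 - 1) - 2583/19) = -19*(3*3 - 2583/19) = -19*(9 - 2583/19) = -19*(-2412/19) = 2412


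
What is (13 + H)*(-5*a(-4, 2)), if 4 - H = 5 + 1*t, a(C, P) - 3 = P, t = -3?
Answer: -375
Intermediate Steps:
a(C, P) = 3 + P
H = 2 (H = 4 - (5 + 1*(-3)) = 4 - (5 - 3) = 4 - 1*2 = 4 - 2 = 2)
(13 + H)*(-5*a(-4, 2)) = (13 + 2)*(-5*(3 + 2)) = 15*(-5*5) = 15*(-25) = -375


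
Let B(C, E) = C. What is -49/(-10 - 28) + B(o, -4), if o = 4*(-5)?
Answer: -711/38 ≈ -18.711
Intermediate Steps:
o = -20
-49/(-10 - 28) + B(o, -4) = -49/(-10 - 28) - 20 = -49/(-38) - 20 = -49*(-1/38) - 20 = 49/38 - 20 = -711/38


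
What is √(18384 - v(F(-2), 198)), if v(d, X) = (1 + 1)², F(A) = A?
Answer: 2*√4595 ≈ 135.57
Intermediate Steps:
v(d, X) = 4 (v(d, X) = 2² = 4)
√(18384 - v(F(-2), 198)) = √(18384 - 1*4) = √(18384 - 4) = √18380 = 2*√4595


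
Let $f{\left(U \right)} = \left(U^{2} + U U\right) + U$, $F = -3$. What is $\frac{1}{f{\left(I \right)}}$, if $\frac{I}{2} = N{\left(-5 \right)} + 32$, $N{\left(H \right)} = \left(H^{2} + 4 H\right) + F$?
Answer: $\frac{1}{9316} \approx 0.00010734$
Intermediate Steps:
$N{\left(H \right)} = -3 + H^{2} + 4 H$ ($N{\left(H \right)} = \left(H^{2} + 4 H\right) - 3 = -3 + H^{2} + 4 H$)
$I = 68$ ($I = 2 \left(\left(-3 + \left(-5\right)^{2} + 4 \left(-5\right)\right) + 32\right) = 2 \left(\left(-3 + 25 - 20\right) + 32\right) = 2 \left(2 + 32\right) = 2 \cdot 34 = 68$)
$f{\left(U \right)} = U + 2 U^{2}$ ($f{\left(U \right)} = \left(U^{2} + U^{2}\right) + U = 2 U^{2} + U = U + 2 U^{2}$)
$\frac{1}{f{\left(I \right)}} = \frac{1}{68 \left(1 + 2 \cdot 68\right)} = \frac{1}{68 \left(1 + 136\right)} = \frac{1}{68 \cdot 137} = \frac{1}{9316}$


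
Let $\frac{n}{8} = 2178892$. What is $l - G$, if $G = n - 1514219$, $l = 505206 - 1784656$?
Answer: $-17196367$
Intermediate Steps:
$l = -1279450$ ($l = 505206 - 1784656 = -1279450$)
$n = 17431136$ ($n = 8 \cdot 2178892 = 17431136$)
$G = 15916917$ ($G = 17431136 - 1514219 = 15916917$)
$l - G = -1279450 - 15916917 = -17196367$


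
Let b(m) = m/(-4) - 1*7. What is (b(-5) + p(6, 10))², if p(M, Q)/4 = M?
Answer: 5329/16 ≈ 333.06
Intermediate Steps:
p(M, Q) = 4*M
b(m) = -7 - m/4 (b(m) = m*(-¼) - 7 = -m/4 - 7 = -7 - m/4)
(b(-5) + p(6, 10))² = ((-7 - ¼*(-5)) + 4*6)² = ((-7 + 5/4) + 24)² = (-23/4 + 24)² = (73/4)² = 5329/16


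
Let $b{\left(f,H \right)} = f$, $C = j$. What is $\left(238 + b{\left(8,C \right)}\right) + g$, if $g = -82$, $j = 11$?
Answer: $164$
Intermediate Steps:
$C = 11$
$\left(238 + b{\left(8,C \right)}\right) + g = \left(238 + 8\right) - 82 = 246 - 82 = 164$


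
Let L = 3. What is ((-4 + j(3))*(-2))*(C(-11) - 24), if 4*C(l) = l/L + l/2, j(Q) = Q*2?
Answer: 631/6 ≈ 105.17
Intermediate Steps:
j(Q) = 2*Q
C(l) = 5*l/24 (C(l) = (l/3 + l/2)/4 = (5*l/6)/4 = 5*l/24)
((-4 + j(3))*(-2))*(C(-11) - 24) = ((-4 + 2*3)*(-2))*((5/24)*(-11) - 24) = ((-4 + 6)*(-2))*(-55/24 - 24) = (2*(-2))*(-631/24) = -4*(-631/24) = 631/6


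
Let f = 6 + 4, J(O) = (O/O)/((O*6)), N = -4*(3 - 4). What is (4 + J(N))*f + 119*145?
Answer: 207545/12 ≈ 17295.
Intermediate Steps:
N = 4 (N = -4*(-1) = 4)
J(O) = 1/(6*O)
f = 10
(4 + J(N))*f + 119*145 = (4 + (⅙)/4)*10 + 119*145 = (4 + (⅙)*(¼))*10 + 17255 = (4 + 1/24)*10 + 17255 = (97/24)*10 + 17255 = 485/12 + 17255 = 207545/12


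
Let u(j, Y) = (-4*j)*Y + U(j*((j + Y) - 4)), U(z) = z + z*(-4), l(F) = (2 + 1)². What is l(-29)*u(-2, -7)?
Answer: -1206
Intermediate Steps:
l(F) = 9 (l(F) = 3² = 9)
U(z) = -3*z (U(z) = z - 4*z = -3*z)
u(j, Y) = -4*Y*j - 3*j*(-4 + Y + j) (u(j, Y) = (-4*j)*Y - 3*j*((j + Y) - 4) = -4*Y*j - 3*j*((Y + j) - 4) = -4*Y*j - 3*j*(-4 + Y + j))
l(-29)*u(-2, -7) = 9*(-2*(12 - 7*(-7) - 3*(-2))) = 9*(-2*(12 + 49 + 6)) = 9*(-2*67) = 9*(-134) = -1206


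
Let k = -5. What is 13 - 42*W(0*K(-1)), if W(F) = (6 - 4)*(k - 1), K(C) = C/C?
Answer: 517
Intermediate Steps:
K(C) = 1
W(F) = -12 (W(F) = (6 - 4)*(-5 - 1) = 2*(-6) = -12)
13 - 42*W(0*K(-1)) = 13 - 42*(-12) = 13 + 504 = 517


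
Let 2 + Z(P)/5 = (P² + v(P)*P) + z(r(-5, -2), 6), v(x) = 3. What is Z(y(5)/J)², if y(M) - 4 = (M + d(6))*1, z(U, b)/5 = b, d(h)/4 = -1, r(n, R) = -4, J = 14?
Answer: 818818225/38416 ≈ 21315.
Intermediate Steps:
d(h) = -4 (d(h) = 4*(-1) = -4)
z(U, b) = 5*b
y(M) = M (y(M) = 4 + (M - 4)*1 = 4 + (-4 + M)*1 = 4 + (-4 + M) = M)
Z(P) = 140 + 5*P² + 15*P (Z(P) = -10 + 5*((P² + 3*P) + 5*6) = -10 + 5*((P² + 3*P) + 30) = -10 + 5*(30 + P² + 3*P) = -10 + (150 + 5*P² + 15*P) = 140 + 5*P² + 15*P)
Z(y(5)/J)² = (140 + 5*(5/14)² + 15*(5/14))² = (140 + 5*(25/196) + 75/14)² = (140 + 125/196 + 75/14)² = (28615/196)² = 818818225/38416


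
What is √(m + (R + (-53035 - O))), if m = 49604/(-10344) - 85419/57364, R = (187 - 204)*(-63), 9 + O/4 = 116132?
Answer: I*√710320787814000755193/37085826 ≈ 718.65*I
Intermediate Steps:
O = 464492 (O = -36 + 4*116132 = -36 + 464528 = 464492)
R = 1071 (R = -17*(-63) = 1071)
m = -466132249/74171652 (m = 49604*(-1/10344) - 85419*1/57364 = -12401/2586 - 85419/57364 = -466132249/74171652 ≈ -6.2845)
√(m + (R + (-53035 - O))) = √(-466132249/74171652 + (1071 + (-53035 - 1*464492))) = √(-466132249/74171652 + (1071 + (-53035 - 464492))) = √(-466132249/74171652 + (1071 - 517527)) = √(-466132249/74171652 - 516456) = √(-38306860837561/74171652) = I*√710320787814000755193/37085826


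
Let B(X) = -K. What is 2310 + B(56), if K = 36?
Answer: 2274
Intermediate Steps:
B(X) = -36 (B(X) = -1*36 = -36)
2310 + B(56) = 2310 - 36 = 2274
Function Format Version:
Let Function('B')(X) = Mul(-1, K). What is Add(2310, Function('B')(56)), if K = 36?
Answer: 2274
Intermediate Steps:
Function('B')(X) = -36 (Function('B')(X) = Mul(-1, 36) = -36)
Add(2310, Function('B')(56)) = Add(2310, -36) = 2274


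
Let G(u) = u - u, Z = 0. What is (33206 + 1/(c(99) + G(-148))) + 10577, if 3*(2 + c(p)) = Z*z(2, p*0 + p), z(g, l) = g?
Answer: 87565/2 ≈ 43783.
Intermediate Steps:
G(u) = 0
c(p) = -2 (c(p) = -2 + (0*2)/3 = -2 + (⅓)*0 = -2 + 0 = -2)
(33206 + 1/(c(99) + G(-148))) + 10577 = (33206 + 1/(-2 + 0)) + 10577 = (33206 + 1/(-2)) + 10577 = (33206 - ½) + 10577 = 66411/2 + 10577 = 87565/2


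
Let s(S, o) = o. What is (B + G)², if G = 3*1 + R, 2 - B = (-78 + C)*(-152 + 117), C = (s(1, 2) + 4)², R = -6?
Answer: 2163841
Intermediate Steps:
C = 36 (C = (2 + 4)² = 6² = 36)
B = -1468 (B = 2 - (-78 + 36)*(-152 + 117) = 2 - (-42)*(-35) = 2 - 1*1470 = 2 - 1470 = -1468)
G = -3 (G = 3*1 - 6 = 3 - 6 = -3)
(B + G)² = (-1468 - 3)² = (-1471)² = 2163841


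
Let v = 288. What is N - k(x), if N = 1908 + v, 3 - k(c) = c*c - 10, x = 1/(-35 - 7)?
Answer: 3850813/1764 ≈ 2183.0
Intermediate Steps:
x = -1/42 (x = 1/(-42) = -1/42 ≈ -0.023810)
k(c) = 13 - c² (k(c) = 3 - (c*c - 10) = 3 - (c² - 10) = 3 - (-10 + c²) = 3 + (10 - c²) = 13 - c²)
N = 2196 (N = 1908 + 288 = 2196)
N - k(x) = 2196 - (13 - (-1/42)²) = 2196 - (13 - 1*1/1764) = 2196 - (13 - 1/1764) = 2196 - 1*22931/1764 = 2196 - 22931/1764 = 3850813/1764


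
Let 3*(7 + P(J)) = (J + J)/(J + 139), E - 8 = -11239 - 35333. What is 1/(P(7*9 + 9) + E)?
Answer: -211/9826433 ≈ -2.1473e-5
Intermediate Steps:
E = -46564 (E = 8 + (-11239 - 35333) = 8 - 46572 = -46564)
P(J) = -7 + 2*J/(3*(139 + J)) (P(J) = -7 + ((J + J)/(J + 139))/3 = -7 + ((2*J)/(139 + J))/3 = -7 + (2*J/(139 + J))/3 = -7 + 2*J/(3*(139 + J)))
1/(P(7*9 + 9) + E) = 1/((-2919 - 19*(7*9 + 9))/(3*(139 + (7*9 + 9))) - 46564) = 1/((-2919 - 19*(63 + 9))/(3*(139 + (63 + 9))) - 46564) = 1/((-2919 - 19*72)/(3*(139 + 72)) - 46564) = 1/((⅓)*(-2919 - 1368)/211 - 46564) = 1/((⅓)*(1/211)*(-4287) - 46564) = 1/(-1429/211 - 46564) = 1/(-9826433/211) = -211/9826433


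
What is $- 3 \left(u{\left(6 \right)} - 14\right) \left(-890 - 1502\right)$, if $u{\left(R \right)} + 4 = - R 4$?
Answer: $-301392$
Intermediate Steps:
$u{\left(R \right)} = -4 - 4 R$ ($u{\left(R \right)} = -4 + - R 4 = -4 - 4 R$)
$- 3 \left(u{\left(6 \right)} - 14\right) \left(-890 - 1502\right) = - 3 \left(\left(-4 - 24\right) - 14\right) \left(-890 - 1502\right) = - 3 \left(\left(-4 - 24\right) - 14\right) \left(-2392\right) = - 3 \left(-28 - 14\right) \left(-2392\right) = \left(-3\right) \left(-42\right) \left(-2392\right) = 126 \left(-2392\right) = -301392$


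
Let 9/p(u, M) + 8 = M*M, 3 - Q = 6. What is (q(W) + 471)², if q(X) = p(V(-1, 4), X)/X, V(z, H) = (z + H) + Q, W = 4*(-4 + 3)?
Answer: 226893969/1024 ≈ 2.2158e+5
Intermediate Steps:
Q = -3 (Q = 3 - 1*6 = 3 - 6 = -3)
W = -4 (W = 4*(-1) = -4)
V(z, H) = -3 + H + z (V(z, H) = (z + H) - 3 = (H + z) - 3 = -3 + H + z)
p(u, M) = 9/(-8 + M²) (p(u, M) = 9/(-8 + M*M) = 9/(-8 + M²))
q(X) = 9/(X*(-8 + X²)) (q(X) = (9/(-8 + X²))/X = 9/(X*(-8 + X²)))
(q(W) + 471)² = (9/(-4*(-8 + (-4)²)) + 471)² = (9*(-¼)/(-8 + 16) + 471)² = (9*(-¼)/8 + 471)² = (9*(-¼)*(⅛) + 471)² = (-9/32 + 471)² = (15063/32)² = 226893969/1024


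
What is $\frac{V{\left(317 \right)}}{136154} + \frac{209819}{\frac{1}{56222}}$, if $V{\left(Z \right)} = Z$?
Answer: $\frac{1606133011596289}{136154} \approx 1.1796 \cdot 10^{10}$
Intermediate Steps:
$\frac{V{\left(317 \right)}}{136154} + \frac{209819}{\frac{1}{56222}} = \frac{317}{136154} + \frac{209819}{\frac{1}{56222}} = 317 \cdot \frac{1}{136154} + 209819 \frac{1}{\frac{1}{56222}} = \frac{317}{136154} + 209819 \cdot 56222 = \frac{317}{136154} + 11796443818 = \frac{1606133011596289}{136154}$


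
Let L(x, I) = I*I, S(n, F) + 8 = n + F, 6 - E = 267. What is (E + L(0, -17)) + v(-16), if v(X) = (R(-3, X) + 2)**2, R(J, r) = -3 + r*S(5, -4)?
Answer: 12349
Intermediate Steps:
E = -261 (E = 6 - 1*267 = 6 - 267 = -261)
S(n, F) = -8 + F + n (S(n, F) = -8 + (n + F) = -8 + (F + n) = -8 + F + n)
R(J, r) = -3 - 7*r (R(J, r) = -3 + r*(-8 - 4 + 5) = -3 + r*(-7) = -3 - 7*r)
L(x, I) = I**2
v(X) = (-1 - 7*X)**2 (v(X) = ((-3 - 7*X) + 2)**2 = (-1 - 7*X)**2)
(E + L(0, -17)) + v(-16) = (-261 + (-17)**2) + (1 + 7*(-16))**2 = (-261 + 289) + (1 - 112)**2 = 28 + (-111)**2 = 28 + 12321 = 12349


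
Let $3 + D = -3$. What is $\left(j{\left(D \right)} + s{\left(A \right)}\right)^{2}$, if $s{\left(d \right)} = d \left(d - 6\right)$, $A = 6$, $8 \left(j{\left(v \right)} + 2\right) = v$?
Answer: $\frac{121}{16} \approx 7.5625$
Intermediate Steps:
$D = -6$ ($D = -3 - 3 = -6$)
$j{\left(v \right)} = -2 + \frac{v}{8}$
$s{\left(d \right)} = d \left(-6 + d\right)$
$\left(j{\left(D \right)} + s{\left(A \right)}\right)^{2} = \left(\left(-2 + \frac{1}{8} \left(-6\right)\right) + 6 \left(-6 + 6\right)\right)^{2} = \left(\left(-2 - \frac{3}{4}\right) + 6 \cdot 0\right)^{2} = \left(- \frac{11}{4} + 0\right)^{2} = \left(- \frac{11}{4}\right)^{2} = \frac{121}{16}$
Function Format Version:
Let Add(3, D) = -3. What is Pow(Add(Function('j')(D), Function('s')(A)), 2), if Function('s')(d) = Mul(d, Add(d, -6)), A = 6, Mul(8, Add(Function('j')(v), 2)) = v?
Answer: Rational(121, 16) ≈ 7.5625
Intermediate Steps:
D = -6 (D = Add(-3, -3) = -6)
Function('j')(v) = Add(-2, Mul(Rational(1, 8), v))
Function('s')(d) = Mul(d, Add(-6, d))
Pow(Add(Function('j')(D), Function('s')(A)), 2) = Pow(Add(Add(-2, Mul(Rational(1, 8), -6)), Mul(6, Add(-6, 6))), 2) = Pow(Add(Add(-2, Rational(-3, 4)), Mul(6, 0)), 2) = Pow(Add(Rational(-11, 4), 0), 2) = Pow(Rational(-11, 4), 2) = Rational(121, 16)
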